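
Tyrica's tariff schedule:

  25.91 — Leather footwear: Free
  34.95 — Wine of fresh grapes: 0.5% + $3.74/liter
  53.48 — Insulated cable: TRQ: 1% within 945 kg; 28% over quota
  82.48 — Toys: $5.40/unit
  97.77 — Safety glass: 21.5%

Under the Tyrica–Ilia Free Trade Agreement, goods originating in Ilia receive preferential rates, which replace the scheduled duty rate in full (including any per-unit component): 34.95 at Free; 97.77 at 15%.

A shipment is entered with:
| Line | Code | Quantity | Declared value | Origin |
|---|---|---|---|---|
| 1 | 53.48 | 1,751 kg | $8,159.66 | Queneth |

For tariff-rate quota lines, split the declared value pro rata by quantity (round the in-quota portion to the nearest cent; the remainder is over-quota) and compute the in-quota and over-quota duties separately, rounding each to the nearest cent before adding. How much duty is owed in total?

Line 1 (53.48, Queneth, 1,751 kg, $8,159.66):
Code 53.48 is under a tariff-rate quota (threshold 945 kg). In-quota: 945 kg at 1%; over-quota: 806 kg at 28%.
Pro-rata value split: in-quota = $8,159.66 × 945/1,751 = $4,403.70; over-quota = $8,159.66 − $4,403.70 = $3,755.96.
In-quota duty = $4,403.70 × 1% = $44.04. Over-quota duty = $3,755.96 × 28% = $1,051.67.
Line duty = $44.04 + $1,051.67 = $1,095.71.

$1,095.71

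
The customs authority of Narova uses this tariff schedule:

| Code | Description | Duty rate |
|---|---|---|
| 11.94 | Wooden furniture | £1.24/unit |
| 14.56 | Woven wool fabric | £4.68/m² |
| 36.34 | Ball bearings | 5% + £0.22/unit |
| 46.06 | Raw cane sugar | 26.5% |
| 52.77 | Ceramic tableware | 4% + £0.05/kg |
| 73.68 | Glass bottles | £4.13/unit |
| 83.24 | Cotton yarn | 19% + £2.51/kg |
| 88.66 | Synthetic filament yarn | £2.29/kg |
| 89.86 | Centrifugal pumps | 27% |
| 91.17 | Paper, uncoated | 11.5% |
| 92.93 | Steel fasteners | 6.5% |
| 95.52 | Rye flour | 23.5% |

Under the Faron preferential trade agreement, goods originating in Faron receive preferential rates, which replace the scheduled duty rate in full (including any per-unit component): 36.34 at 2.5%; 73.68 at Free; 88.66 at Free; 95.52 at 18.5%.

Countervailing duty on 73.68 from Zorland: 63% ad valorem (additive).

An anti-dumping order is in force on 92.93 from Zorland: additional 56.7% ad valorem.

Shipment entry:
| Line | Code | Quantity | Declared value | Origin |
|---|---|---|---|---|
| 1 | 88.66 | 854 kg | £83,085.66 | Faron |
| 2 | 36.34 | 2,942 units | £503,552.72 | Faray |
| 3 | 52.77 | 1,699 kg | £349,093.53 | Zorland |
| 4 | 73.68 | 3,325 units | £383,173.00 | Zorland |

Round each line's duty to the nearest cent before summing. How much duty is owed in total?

Line 1 (88.66, Faron, 854 kg, £83,085.66):
Base rate for 88.66 is £2.29/kg.
Origin Faron qualifies under the Narova–Faron agreement and 88.66 is covered: preferential rate Free applies instead.
Duty = £83,085.66 × 0% = £0.00.
Line 2 (36.34, Faray, 2,942 units, £503,552.72):
Base rate for 36.34 is 5% + £0.22/unit.
36.34 has an FTA preferential rate, but origin Faray is not Faron; base rate stands.
Duty = £503,552.72 × 5% + 2,942 × £0.22 = £25,824.88.
Line 3 (52.77, Zorland, 1,699 kg, £349,093.53):
Base rate for 52.77 is 4% + £0.05/kg.
Duty = £349,093.53 × 4% + 1,699 × £0.05 = £14,048.69.
Line 4 (73.68, Zorland, 3,325 units, £383,173.00):
Base rate for 73.68 is £4.13/unit.
73.68 has an FTA preferential rate, but origin Zorland is not Faron; base rate stands.
Additional duty on 73.68 from Zorland: +63% ad valorem. Applied ad valorem rate = 63%.
Duty = £383,173.00 × 63% + 3,325 × £4.13 = £255,131.24.
Total = £0.00 + £25,824.88 + £14,048.69 + £255,131.24 = £295,004.81.

£295,004.81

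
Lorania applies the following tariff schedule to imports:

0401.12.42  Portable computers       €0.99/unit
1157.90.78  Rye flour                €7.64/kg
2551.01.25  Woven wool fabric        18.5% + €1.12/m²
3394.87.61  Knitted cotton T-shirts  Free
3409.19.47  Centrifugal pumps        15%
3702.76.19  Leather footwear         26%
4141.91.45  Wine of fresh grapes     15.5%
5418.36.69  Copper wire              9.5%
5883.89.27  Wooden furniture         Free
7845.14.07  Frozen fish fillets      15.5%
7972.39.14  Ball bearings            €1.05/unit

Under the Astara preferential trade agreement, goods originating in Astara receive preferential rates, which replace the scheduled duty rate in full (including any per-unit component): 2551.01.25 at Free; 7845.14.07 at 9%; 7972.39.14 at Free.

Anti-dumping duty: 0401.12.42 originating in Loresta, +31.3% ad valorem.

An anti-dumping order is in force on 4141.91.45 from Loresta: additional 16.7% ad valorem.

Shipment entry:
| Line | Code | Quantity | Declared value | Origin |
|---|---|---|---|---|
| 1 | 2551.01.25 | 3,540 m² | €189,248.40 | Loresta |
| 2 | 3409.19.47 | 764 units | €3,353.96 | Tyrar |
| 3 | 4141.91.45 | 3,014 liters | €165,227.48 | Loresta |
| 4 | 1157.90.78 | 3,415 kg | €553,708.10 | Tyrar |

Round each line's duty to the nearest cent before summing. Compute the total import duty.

€118,772.69

Line 1 (2551.01.25, Loresta, 3,540 m², €189,248.40):
Base rate for 2551.01.25 is 18.5% + €1.12/m².
2551.01.25 has an FTA preferential rate, but origin Loresta is not Astara; base rate stands.
Duty = €189,248.40 × 18.5% + 3,540 × €1.12 = €38,975.75.
Line 2 (3409.19.47, Tyrar, 764 units, €3,353.96):
Base rate for 3409.19.47 is 15%.
Duty = €3,353.96 × 15% = €503.09.
Line 3 (4141.91.45, Loresta, 3,014 liters, €165,227.48):
Base rate for 4141.91.45 is 15.5%.
Additional duty on 4141.91.45 from Loresta: +16.7%. Applied ad valorem rate: 15.5% + 16.7% = 32.2%.
Duty = €165,227.48 × 32.2% = €53,203.25.
Line 4 (1157.90.78, Tyrar, 3,415 kg, €553,708.10):
Base rate for 1157.90.78 is €7.64/kg.
Duty = 3,415 × €7.64 = €26,090.60.
Total = €38,975.75 + €503.09 + €53,203.25 + €26,090.60 = €118,772.69.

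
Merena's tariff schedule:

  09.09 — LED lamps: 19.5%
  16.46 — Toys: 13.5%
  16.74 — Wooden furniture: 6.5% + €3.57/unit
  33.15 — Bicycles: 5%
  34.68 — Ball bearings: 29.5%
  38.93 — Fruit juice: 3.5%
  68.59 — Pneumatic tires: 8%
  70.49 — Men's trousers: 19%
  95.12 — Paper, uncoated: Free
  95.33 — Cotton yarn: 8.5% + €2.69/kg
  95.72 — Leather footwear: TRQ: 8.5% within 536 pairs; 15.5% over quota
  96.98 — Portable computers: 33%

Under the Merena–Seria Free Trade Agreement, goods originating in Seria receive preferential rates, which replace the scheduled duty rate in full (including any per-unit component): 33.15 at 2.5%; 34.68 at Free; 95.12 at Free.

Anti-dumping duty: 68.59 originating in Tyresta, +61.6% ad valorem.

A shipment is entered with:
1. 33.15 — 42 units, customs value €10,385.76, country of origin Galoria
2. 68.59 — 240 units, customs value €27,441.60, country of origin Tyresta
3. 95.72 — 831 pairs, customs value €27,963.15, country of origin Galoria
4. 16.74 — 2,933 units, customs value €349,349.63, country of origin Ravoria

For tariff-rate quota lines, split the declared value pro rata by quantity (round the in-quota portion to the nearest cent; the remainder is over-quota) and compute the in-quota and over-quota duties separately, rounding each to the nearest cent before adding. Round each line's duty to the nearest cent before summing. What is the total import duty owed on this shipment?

€55,868.92

Line 1 (33.15, Galoria, 42 units, €10,385.76):
Base rate for 33.15 is 5%.
33.15 has an FTA preferential rate, but origin Galoria is not Seria; base rate stands.
Duty = €10,385.76 × 5% = €519.29.
Line 2 (68.59, Tyresta, 240 units, €27,441.60):
Base rate for 68.59 is 8%.
Additional duty on 68.59 from Tyresta: +61.6%. Applied ad valorem rate: 8% + 61.6% = 69.6%.
Duty = €27,441.60 × 69.6% = €19,099.35.
Line 3 (95.72, Galoria, 831 pairs, €27,963.15):
Code 95.72 is under a tariff-rate quota (threshold 536 pairs). In-quota: 536 pairs at 8.5%; over-quota: 295 pairs at 15.5%.
Pro-rata value split: in-quota = €27,963.15 × 536/831 = €18,036.40; over-quota = €27,963.15 − €18,036.40 = €9,926.75.
In-quota duty = €18,036.40 × 8.5% = €1,533.09. Over-quota duty = €9,926.75 × 15.5% = €1,538.65.
Line duty = €1,533.09 + €1,538.65 = €3,071.74.
Line 4 (16.74, Ravoria, 2,933 units, €349,349.63):
Base rate for 16.74 is 6.5% + €3.57/unit.
Duty = €349,349.63 × 6.5% + 2,933 × €3.57 = €33,178.54.
Total = €519.29 + €19,099.35 + €3,071.74 + €33,178.54 = €55,868.92.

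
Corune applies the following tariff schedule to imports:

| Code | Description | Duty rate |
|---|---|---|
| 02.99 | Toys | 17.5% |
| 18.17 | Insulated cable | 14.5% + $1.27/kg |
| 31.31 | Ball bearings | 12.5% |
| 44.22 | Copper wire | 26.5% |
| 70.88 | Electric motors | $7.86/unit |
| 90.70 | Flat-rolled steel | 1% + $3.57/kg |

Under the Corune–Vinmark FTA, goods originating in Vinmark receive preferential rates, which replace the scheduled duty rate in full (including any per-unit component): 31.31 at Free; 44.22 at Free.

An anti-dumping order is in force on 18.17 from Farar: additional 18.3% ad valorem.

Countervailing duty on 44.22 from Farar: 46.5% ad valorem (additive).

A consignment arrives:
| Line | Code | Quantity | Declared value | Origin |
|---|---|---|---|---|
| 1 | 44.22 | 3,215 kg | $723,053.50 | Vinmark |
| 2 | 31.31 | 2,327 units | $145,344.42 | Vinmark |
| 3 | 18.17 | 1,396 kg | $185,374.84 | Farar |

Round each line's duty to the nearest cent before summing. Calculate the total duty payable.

$62,575.87

Line 1 (44.22, Vinmark, 3,215 kg, $723,053.50):
Base rate for 44.22 is 26.5%.
Origin Vinmark qualifies under the Corune–Vinmark agreement and 44.22 is covered: preferential rate Free applies instead.
The additional-duty order on 44.22 targets Farar, not Vinmark; it does not apply.
Duty = $723,053.50 × 0% = $0.00.
Line 2 (31.31, Vinmark, 2,327 units, $145,344.42):
Base rate for 31.31 is 12.5%.
Origin Vinmark qualifies under the Corune–Vinmark agreement and 31.31 is covered: preferential rate Free applies instead.
Duty = $145,344.42 × 0% = $0.00.
Line 3 (18.17, Farar, 1,396 kg, $185,374.84):
Base rate for 18.17 is 14.5% + $1.27/kg.
Additional duty on 18.17 from Farar: +18.3%. Applied ad valorem rate: 14.5% + 18.3% = 32.8%.
Duty = $185,374.84 × 32.8% + 1,396 × $1.27 = $62,575.87.
Total = $0.00 + $0.00 + $62,575.87 = $62,575.87.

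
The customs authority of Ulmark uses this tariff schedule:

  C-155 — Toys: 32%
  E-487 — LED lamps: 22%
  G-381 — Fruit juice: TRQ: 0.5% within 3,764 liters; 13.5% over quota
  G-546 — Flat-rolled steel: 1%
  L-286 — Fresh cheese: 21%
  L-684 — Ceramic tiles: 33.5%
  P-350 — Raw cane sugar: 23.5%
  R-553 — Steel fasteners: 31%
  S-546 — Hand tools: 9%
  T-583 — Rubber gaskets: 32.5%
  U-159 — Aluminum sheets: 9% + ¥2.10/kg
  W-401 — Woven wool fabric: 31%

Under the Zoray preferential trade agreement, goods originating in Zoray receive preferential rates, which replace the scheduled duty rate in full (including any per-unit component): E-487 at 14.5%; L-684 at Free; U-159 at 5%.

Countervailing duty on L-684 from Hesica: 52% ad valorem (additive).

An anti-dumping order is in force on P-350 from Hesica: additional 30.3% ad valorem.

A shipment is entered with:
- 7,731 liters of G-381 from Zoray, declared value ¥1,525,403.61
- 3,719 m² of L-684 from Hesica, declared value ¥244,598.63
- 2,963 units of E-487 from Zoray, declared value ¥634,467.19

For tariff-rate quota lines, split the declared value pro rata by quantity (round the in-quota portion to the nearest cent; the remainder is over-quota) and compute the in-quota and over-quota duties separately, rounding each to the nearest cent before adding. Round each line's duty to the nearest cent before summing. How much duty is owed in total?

Line 1 (G-381, Zoray, 7,731 liters, ¥1,525,403.61):
Code G-381 is under a tariff-rate quota (threshold 3,764 liters). In-quota: 3,764 liters at 0.5%; over-quota: 3,967 liters at 13.5%.
Pro-rata value split: in-quota = ¥1,525,403.61 × 3,764/7,731 = ¥742,674.84; over-quota = ¥1,525,403.61 − ¥742,674.84 = ¥782,728.77.
In-quota duty = ¥742,674.84 × 0.5% = ¥3,713.37. Over-quota duty = ¥782,728.77 × 13.5% = ¥105,668.38.
Line duty = ¥3,713.37 + ¥105,668.38 = ¥109,381.75.
Line 2 (L-684, Hesica, 3,719 m², ¥244,598.63):
Base rate for L-684 is 33.5%.
L-684 has an FTA preferential rate, but origin Hesica is not Zoray; base rate stands.
Additional duty on L-684 from Hesica: +52%. Applied ad valorem rate: 33.5% + 52% = 85.5%.
Duty = ¥244,598.63 × 85.5% = ¥209,131.83.
Line 3 (E-487, Zoray, 2,963 units, ¥634,467.19):
Base rate for E-487 is 22%.
Origin Zoray qualifies under the Ulmark–Zoray agreement and E-487 is covered: preferential rate 14.5% applies instead.
Duty = ¥634,467.19 × 14.5% = ¥91,997.74.
Total = ¥109,381.75 + ¥209,131.83 + ¥91,997.74 = ¥410,511.32.

¥410,511.32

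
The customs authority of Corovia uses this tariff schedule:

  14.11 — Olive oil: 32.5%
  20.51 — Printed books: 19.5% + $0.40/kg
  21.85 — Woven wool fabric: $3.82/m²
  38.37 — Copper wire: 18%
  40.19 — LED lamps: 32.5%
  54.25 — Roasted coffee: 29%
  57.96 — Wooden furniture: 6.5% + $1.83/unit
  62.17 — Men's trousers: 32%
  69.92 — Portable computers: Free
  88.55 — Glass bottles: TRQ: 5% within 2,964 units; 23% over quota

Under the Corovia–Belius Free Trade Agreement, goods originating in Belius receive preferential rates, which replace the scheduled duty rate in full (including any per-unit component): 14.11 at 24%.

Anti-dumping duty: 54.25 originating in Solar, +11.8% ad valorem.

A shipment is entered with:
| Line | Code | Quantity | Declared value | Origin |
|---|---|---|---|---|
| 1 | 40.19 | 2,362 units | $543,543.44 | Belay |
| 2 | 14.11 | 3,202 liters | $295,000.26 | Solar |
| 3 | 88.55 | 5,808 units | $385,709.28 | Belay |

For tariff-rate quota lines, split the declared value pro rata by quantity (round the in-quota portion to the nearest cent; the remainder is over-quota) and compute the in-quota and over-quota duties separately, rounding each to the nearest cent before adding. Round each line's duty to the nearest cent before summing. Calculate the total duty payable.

Line 1 (40.19, Belay, 2,362 units, $543,543.44):
Base rate for 40.19 is 32.5%.
Duty = $543,543.44 × 32.5% = $176,651.62.
Line 2 (14.11, Solar, 3,202 liters, $295,000.26):
Base rate for 14.11 is 32.5%.
14.11 has an FTA preferential rate, but origin Solar is not Belius; base rate stands.
Duty = $295,000.26 × 32.5% = $95,875.08.
Line 3 (88.55, Belay, 5,808 units, $385,709.28):
Code 88.55 is under a tariff-rate quota (threshold 2,964 units). In-quota: 2,964 units at 5%; over-quota: 2,844 units at 23%.
Pro-rata value split: in-quota = $385,709.28 × 2,964/5,808 = $196,839.24; over-quota = $385,709.28 − $196,839.24 = $188,870.04.
In-quota duty = $196,839.24 × 5% = $9,841.96. Over-quota duty = $188,870.04 × 23% = $43,440.11.
Line duty = $9,841.96 + $43,440.11 = $53,282.07.
Total = $176,651.62 + $95,875.08 + $53,282.07 = $325,808.77.

$325,808.77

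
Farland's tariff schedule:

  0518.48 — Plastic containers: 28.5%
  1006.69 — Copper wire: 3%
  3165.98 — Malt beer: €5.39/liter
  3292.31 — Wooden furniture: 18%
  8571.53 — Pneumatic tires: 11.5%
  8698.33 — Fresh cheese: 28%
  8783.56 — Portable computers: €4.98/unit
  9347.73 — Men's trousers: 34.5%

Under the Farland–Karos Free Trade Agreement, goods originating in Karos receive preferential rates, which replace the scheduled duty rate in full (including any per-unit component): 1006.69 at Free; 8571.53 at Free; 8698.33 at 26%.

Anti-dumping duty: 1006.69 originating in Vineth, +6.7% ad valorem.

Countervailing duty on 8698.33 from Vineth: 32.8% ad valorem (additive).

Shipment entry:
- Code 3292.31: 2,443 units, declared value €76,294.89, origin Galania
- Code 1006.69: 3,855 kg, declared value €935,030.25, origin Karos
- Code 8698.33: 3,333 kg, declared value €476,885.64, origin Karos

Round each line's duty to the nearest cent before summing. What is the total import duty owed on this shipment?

Line 1 (3292.31, Galania, 2,443 units, €76,294.89):
Base rate for 3292.31 is 18%.
Duty = €76,294.89 × 18% = €13,733.08.
Line 2 (1006.69, Karos, 3,855 kg, €935,030.25):
Base rate for 1006.69 is 3%.
Origin Karos qualifies under the Farland–Karos agreement and 1006.69 is covered: preferential rate Free applies instead.
The additional-duty order on 1006.69 targets Vineth, not Karos; it does not apply.
Duty = €935,030.25 × 0% = €0.00.
Line 3 (8698.33, Karos, 3,333 kg, €476,885.64):
Base rate for 8698.33 is 28%.
Origin Karos qualifies under the Farland–Karos agreement and 8698.33 is covered: preferential rate 26% applies instead.
The additional-duty order on 8698.33 targets Vineth, not Karos; it does not apply.
Duty = €476,885.64 × 26% = €123,990.27.
Total = €13,733.08 + €0.00 + €123,990.27 = €137,723.35.

€137,723.35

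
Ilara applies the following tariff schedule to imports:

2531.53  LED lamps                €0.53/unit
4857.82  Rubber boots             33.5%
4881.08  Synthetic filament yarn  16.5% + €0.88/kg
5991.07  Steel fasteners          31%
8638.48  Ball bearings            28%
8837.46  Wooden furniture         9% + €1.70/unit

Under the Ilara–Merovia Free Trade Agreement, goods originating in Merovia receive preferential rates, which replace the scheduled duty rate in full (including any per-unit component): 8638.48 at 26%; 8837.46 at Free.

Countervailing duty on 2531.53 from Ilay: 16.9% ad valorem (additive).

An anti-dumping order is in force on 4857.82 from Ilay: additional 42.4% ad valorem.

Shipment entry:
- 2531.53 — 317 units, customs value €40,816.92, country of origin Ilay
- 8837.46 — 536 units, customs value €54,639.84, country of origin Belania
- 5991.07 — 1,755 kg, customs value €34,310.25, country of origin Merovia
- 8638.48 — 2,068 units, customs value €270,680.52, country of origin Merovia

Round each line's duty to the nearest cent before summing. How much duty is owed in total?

€93,907.98

Line 1 (2531.53, Ilay, 317 units, €40,816.92):
Base rate for 2531.53 is €0.53/unit.
Additional duty on 2531.53 from Ilay: +16.9% ad valorem. Applied ad valorem rate = 16.9%.
Duty = €40,816.92 × 16.9% + 317 × €0.53 = €7,066.07.
Line 2 (8837.46, Belania, 536 units, €54,639.84):
Base rate for 8837.46 is 9% + €1.70/unit.
8837.46 has an FTA preferential rate, but origin Belania is not Merovia; base rate stands.
Duty = €54,639.84 × 9% + 536 × €1.70 = €5,828.79.
Line 3 (5991.07, Merovia, 1,755 kg, €34,310.25):
Base rate for 5991.07 is 31%.
Origin Merovia is the FTA partner but 5991.07 is not on the preference list; base rate stands.
Duty = €34,310.25 × 31% = €10,636.18.
Line 4 (8638.48, Merovia, 2,068 units, €270,680.52):
Base rate for 8638.48 is 28%.
Origin Merovia qualifies under the Ilara–Merovia agreement and 8638.48 is covered: preferential rate 26% applies instead.
Duty = €270,680.52 × 26% = €70,376.94.
Total = €7,066.07 + €5,828.79 + €10,636.18 + €70,376.94 = €93,907.98.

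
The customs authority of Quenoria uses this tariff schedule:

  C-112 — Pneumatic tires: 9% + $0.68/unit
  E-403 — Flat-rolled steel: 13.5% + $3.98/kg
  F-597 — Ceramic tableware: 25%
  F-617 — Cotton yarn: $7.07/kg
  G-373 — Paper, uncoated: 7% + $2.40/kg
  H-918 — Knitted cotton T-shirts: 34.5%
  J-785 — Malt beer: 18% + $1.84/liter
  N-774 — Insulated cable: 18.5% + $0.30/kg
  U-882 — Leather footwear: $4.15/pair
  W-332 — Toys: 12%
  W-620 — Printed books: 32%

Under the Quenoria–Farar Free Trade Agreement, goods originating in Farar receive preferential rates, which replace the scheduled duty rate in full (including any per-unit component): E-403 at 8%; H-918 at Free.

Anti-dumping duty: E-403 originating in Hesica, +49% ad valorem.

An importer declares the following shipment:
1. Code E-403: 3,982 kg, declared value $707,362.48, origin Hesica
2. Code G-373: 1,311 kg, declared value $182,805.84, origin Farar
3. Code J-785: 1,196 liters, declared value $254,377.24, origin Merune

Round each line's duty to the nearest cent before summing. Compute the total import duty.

$521,881.26

Line 1 (E-403, Hesica, 3,982 kg, $707,362.48):
Base rate for E-403 is 13.5% + $3.98/kg.
E-403 has an FTA preferential rate, but origin Hesica is not Farar; base rate stands.
Additional duty on E-403 from Hesica: +49%. Applied ad valorem rate: 13.5% + 49% = 62.5%.
Duty = $707,362.48 × 62.5% + 3,982 × $3.98 = $457,949.91.
Line 2 (G-373, Farar, 1,311 kg, $182,805.84):
Base rate for G-373 is 7% + $2.40/kg.
Origin Farar is the FTA partner but G-373 is not on the preference list; base rate stands.
Duty = $182,805.84 × 7% + 1,311 × $2.40 = $15,942.81.
Line 3 (J-785, Merune, 1,196 liters, $254,377.24):
Base rate for J-785 is 18% + $1.84/liter.
Duty = $254,377.24 × 18% + 1,196 × $1.84 = $47,988.54.
Total = $457,949.91 + $15,942.81 + $47,988.54 = $521,881.26.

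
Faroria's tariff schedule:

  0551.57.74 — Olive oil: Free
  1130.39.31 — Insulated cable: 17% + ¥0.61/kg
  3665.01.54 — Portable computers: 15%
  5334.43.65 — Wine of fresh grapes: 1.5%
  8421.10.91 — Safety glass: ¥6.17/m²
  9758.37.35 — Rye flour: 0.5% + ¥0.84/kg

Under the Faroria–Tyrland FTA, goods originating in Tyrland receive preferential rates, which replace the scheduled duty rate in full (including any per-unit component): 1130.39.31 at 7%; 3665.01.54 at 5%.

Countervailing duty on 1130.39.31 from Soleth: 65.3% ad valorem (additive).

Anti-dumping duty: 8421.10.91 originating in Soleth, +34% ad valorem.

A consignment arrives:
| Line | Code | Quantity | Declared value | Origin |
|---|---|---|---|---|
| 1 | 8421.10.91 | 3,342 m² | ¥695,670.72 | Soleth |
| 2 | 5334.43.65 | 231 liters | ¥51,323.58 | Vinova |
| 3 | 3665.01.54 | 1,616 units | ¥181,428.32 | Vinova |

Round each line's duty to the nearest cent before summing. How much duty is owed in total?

Line 1 (8421.10.91, Soleth, 3,342 m², ¥695,670.72):
Base rate for 8421.10.91 is ¥6.17/m².
Additional duty on 8421.10.91 from Soleth: +34% ad valorem. Applied ad valorem rate = 34%.
Duty = ¥695,670.72 × 34% + 3,342 × ¥6.17 = ¥257,148.18.
Line 2 (5334.43.65, Vinova, 231 liters, ¥51,323.58):
Base rate for 5334.43.65 is 1.5%.
Duty = ¥51,323.58 × 1.5% = ¥769.85.
Line 3 (3665.01.54, Vinova, 1,616 units, ¥181,428.32):
Base rate for 3665.01.54 is 15%.
3665.01.54 has an FTA preferential rate, but origin Vinova is not Tyrland; base rate stands.
Duty = ¥181,428.32 × 15% = ¥27,214.25.
Total = ¥257,148.18 + ¥769.85 + ¥27,214.25 = ¥285,132.28.

¥285,132.28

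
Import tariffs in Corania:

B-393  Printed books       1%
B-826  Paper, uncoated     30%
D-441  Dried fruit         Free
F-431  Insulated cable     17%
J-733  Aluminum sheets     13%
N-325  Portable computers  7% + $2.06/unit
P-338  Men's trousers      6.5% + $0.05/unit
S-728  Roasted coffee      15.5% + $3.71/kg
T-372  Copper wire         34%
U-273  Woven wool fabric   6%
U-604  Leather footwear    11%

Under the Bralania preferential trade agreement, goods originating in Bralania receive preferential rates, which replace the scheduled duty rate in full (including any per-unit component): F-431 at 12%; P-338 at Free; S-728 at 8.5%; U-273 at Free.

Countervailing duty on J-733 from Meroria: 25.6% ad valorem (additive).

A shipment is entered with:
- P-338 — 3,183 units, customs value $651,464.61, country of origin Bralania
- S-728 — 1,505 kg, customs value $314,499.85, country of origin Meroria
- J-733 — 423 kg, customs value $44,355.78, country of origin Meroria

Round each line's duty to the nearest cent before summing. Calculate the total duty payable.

Line 1 (P-338, Bralania, 3,183 units, $651,464.61):
Base rate for P-338 is 6.5% + $0.05/unit.
Origin Bralania qualifies under the Corania–Bralania agreement and P-338 is covered: preferential rate Free applies instead.
Duty = $651,464.61 × 0% = $0.00.
Line 2 (S-728, Meroria, 1,505 kg, $314,499.85):
Base rate for S-728 is 15.5% + $3.71/kg.
S-728 has an FTA preferential rate, but origin Meroria is not Bralania; base rate stands.
Duty = $314,499.85 × 15.5% + 1,505 × $3.71 = $54,331.03.
Line 3 (J-733, Meroria, 423 kg, $44,355.78):
Base rate for J-733 is 13%.
Additional duty on J-733 from Meroria: +25.6%. Applied ad valorem rate: 13% + 25.6% = 38.6%.
Duty = $44,355.78 × 38.6% = $17,121.33.
Total = $0.00 + $54,331.03 + $17,121.33 = $71,452.36.

$71,452.36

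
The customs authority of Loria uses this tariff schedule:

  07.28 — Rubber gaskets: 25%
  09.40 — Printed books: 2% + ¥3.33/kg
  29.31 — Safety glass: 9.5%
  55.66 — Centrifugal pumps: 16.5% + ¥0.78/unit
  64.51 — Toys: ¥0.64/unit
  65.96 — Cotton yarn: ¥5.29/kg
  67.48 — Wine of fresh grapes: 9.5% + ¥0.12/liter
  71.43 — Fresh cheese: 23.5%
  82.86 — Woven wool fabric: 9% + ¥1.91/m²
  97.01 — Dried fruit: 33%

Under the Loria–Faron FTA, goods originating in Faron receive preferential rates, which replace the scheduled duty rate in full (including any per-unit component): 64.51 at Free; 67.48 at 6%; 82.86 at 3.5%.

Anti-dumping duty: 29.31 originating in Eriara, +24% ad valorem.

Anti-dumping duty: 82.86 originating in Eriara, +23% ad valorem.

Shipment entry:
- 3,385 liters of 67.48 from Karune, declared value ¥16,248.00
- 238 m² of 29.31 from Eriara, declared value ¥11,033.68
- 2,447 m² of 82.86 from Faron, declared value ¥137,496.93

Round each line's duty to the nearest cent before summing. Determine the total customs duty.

¥10,458.43

Line 1 (67.48, Karune, 3,385 liters, ¥16,248.00):
Base rate for 67.48 is 9.5% + ¥0.12/liter.
67.48 has an FTA preferential rate, but origin Karune is not Faron; base rate stands.
Duty = ¥16,248.00 × 9.5% + 3,385 × ¥0.12 = ¥1,949.76.
Line 2 (29.31, Eriara, 238 m², ¥11,033.68):
Base rate for 29.31 is 9.5%.
Additional duty on 29.31 from Eriara: +24%. Applied ad valorem rate: 9.5% + 24% = 33.5%.
Duty = ¥11,033.68 × 33.5% = ¥3,696.28.
Line 3 (82.86, Faron, 2,447 m², ¥137,496.93):
Base rate for 82.86 is 9% + ¥1.91/m².
Origin Faron qualifies under the Loria–Faron agreement and 82.86 is covered: preferential rate 3.5% applies instead.
The additional-duty order on 82.86 targets Eriara, not Faron; it does not apply.
Duty = ¥137,496.93 × 3.5% = ¥4,812.39.
Total = ¥1,949.76 + ¥3,696.28 + ¥4,812.39 = ¥10,458.43.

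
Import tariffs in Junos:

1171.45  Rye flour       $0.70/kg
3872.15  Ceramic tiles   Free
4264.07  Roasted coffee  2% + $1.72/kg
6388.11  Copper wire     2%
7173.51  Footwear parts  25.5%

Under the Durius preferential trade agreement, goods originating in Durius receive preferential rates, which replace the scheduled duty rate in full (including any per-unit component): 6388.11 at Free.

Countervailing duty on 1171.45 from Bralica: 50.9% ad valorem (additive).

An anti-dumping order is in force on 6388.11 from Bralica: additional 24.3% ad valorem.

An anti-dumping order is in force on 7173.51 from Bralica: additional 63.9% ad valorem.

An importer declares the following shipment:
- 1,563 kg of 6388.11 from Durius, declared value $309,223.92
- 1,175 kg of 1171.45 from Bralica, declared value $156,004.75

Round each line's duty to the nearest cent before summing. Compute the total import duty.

$80,228.92

Line 1 (6388.11, Durius, 1,563 kg, $309,223.92):
Base rate for 6388.11 is 2%.
Origin Durius qualifies under the Junos–Durius agreement and 6388.11 is covered: preferential rate Free applies instead.
The additional-duty order on 6388.11 targets Bralica, not Durius; it does not apply.
Duty = $309,223.92 × 0% = $0.00.
Line 2 (1171.45, Bralica, 1,175 kg, $156,004.75):
Base rate for 1171.45 is $0.70/kg.
Additional duty on 1171.45 from Bralica: +50.9% ad valorem. Applied ad valorem rate = 50.9%.
Duty = $156,004.75 × 50.9% + 1,175 × $0.70 = $80,228.92.
Total = $0.00 + $80,228.92 = $80,228.92.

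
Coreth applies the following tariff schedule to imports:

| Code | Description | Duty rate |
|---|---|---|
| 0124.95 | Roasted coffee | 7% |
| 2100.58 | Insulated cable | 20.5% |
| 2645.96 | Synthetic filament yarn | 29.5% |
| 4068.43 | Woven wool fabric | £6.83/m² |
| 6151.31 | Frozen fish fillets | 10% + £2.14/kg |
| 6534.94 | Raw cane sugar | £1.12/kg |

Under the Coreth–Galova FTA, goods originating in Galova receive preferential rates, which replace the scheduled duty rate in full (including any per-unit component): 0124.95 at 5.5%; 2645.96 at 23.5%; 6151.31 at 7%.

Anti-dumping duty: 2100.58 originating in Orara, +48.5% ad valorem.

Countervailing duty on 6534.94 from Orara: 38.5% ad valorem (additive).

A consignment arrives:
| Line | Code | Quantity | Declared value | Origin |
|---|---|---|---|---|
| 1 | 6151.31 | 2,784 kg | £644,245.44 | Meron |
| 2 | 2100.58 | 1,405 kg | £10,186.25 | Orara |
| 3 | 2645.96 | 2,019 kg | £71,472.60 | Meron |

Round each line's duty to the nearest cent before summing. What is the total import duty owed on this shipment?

£98,495.23

Line 1 (6151.31, Meron, 2,784 kg, £644,245.44):
Base rate for 6151.31 is 10% + £2.14/kg.
6151.31 has an FTA preferential rate, but origin Meron is not Galova; base rate stands.
Duty = £644,245.44 × 10% + 2,784 × £2.14 = £70,382.30.
Line 2 (2100.58, Orara, 1,405 kg, £10,186.25):
Base rate for 2100.58 is 20.5%.
Additional duty on 2100.58 from Orara: +48.5%. Applied ad valorem rate: 20.5% + 48.5% = 69%.
Duty = £10,186.25 × 69% = £7,028.51.
Line 3 (2645.96, Meron, 2,019 kg, £71,472.60):
Base rate for 2645.96 is 29.5%.
2645.96 has an FTA preferential rate, but origin Meron is not Galova; base rate stands.
Duty = £71,472.60 × 29.5% = £21,084.42.
Total = £70,382.30 + £7,028.51 + £21,084.42 = £98,495.23.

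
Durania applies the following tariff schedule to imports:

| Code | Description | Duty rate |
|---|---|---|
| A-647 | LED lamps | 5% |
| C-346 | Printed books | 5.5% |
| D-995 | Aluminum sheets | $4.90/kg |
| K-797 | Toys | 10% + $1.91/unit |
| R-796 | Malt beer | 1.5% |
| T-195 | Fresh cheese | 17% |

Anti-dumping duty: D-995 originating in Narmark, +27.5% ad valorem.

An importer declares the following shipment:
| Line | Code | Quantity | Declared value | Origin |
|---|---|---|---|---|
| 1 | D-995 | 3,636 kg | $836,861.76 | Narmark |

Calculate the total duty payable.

$247,953.38

Line 1 (D-995, Narmark, 3,636 kg, $836,861.76):
Base rate for D-995 is $4.90/kg.
Additional duty on D-995 from Narmark: +27.5% ad valorem. Applied ad valorem rate = 27.5%.
Duty = $836,861.76 × 27.5% + 3,636 × $4.90 = $247,953.38.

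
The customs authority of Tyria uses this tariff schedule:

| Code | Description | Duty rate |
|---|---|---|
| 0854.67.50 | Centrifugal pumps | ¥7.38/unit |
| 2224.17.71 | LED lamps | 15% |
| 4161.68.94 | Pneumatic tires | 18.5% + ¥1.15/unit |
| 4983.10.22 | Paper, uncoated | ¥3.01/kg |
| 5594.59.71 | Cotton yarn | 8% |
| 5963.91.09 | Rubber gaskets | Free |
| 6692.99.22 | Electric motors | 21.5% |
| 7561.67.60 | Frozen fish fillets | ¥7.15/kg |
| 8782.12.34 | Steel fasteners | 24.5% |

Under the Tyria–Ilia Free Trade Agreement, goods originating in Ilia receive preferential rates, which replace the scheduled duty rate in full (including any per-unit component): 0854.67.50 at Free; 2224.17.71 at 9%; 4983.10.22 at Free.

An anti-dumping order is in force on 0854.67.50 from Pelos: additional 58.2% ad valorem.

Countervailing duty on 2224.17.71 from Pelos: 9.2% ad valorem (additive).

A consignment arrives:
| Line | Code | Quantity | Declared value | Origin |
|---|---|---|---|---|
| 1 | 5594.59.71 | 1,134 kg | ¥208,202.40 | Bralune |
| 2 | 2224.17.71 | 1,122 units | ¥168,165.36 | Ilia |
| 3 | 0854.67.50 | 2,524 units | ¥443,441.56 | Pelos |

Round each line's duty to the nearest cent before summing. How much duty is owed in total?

Line 1 (5594.59.71, Bralune, 1,134 kg, ¥208,202.40):
Base rate for 5594.59.71 is 8%.
Duty = ¥208,202.40 × 8% = ¥16,656.19.
Line 2 (2224.17.71, Ilia, 1,122 units, ¥168,165.36):
Base rate for 2224.17.71 is 15%.
Origin Ilia qualifies under the Tyria–Ilia agreement and 2224.17.71 is covered: preferential rate 9% applies instead.
The additional-duty order on 2224.17.71 targets Pelos, not Ilia; it does not apply.
Duty = ¥168,165.36 × 9% = ¥15,134.88.
Line 3 (0854.67.50, Pelos, 2,524 units, ¥443,441.56):
Base rate for 0854.67.50 is ¥7.38/unit.
0854.67.50 has an FTA preferential rate, but origin Pelos is not Ilia; base rate stands.
Additional duty on 0854.67.50 from Pelos: +58.2% ad valorem. Applied ad valorem rate = 58.2%.
Duty = ¥443,441.56 × 58.2% + 2,524 × ¥7.38 = ¥276,710.11.
Total = ¥16,656.19 + ¥15,134.88 + ¥276,710.11 = ¥308,501.18.

¥308,501.18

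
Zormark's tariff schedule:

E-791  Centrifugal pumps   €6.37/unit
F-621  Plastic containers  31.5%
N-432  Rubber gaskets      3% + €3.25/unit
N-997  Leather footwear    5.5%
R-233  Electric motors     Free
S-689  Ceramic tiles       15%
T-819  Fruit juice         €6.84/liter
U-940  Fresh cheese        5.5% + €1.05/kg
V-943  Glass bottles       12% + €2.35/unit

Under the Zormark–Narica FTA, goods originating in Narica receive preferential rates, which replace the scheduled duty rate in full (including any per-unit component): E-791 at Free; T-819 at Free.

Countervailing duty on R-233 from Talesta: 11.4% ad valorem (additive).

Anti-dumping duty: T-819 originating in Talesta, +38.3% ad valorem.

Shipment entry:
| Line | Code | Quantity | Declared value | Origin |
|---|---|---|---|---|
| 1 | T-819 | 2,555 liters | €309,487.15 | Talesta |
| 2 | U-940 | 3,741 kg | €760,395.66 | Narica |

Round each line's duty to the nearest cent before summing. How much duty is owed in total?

€181,759.59

Line 1 (T-819, Talesta, 2,555 liters, €309,487.15):
Base rate for T-819 is €6.84/liter.
T-819 has an FTA preferential rate, but origin Talesta is not Narica; base rate stands.
Additional duty on T-819 from Talesta: +38.3% ad valorem. Applied ad valorem rate = 38.3%.
Duty = €309,487.15 × 38.3% + 2,555 × €6.84 = €136,009.78.
Line 2 (U-940, Narica, 3,741 kg, €760,395.66):
Base rate for U-940 is 5.5% + €1.05/kg.
Origin Narica is the FTA partner but U-940 is not on the preference list; base rate stands.
Duty = €760,395.66 × 5.5% + 3,741 × €1.05 = €45,749.81.
Total = €136,009.78 + €45,749.81 = €181,759.59.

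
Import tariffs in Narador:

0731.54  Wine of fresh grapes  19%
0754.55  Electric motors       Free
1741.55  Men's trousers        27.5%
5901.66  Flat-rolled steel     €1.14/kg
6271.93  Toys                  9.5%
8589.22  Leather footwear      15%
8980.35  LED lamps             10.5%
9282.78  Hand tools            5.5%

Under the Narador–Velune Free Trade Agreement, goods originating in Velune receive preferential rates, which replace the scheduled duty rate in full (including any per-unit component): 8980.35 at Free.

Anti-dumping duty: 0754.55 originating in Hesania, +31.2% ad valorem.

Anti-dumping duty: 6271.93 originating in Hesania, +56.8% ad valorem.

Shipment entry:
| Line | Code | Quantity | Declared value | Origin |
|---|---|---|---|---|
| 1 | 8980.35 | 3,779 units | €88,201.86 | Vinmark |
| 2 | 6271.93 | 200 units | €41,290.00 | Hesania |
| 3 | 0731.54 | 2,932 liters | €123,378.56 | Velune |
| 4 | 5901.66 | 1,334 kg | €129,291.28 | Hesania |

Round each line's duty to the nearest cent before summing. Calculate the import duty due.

Line 1 (8980.35, Vinmark, 3,779 units, €88,201.86):
Base rate for 8980.35 is 10.5%.
8980.35 has an FTA preferential rate, but origin Vinmark is not Velune; base rate stands.
Duty = €88,201.86 × 10.5% = €9,261.20.
Line 2 (6271.93, Hesania, 200 units, €41,290.00):
Base rate for 6271.93 is 9.5%.
Additional duty on 6271.93 from Hesania: +56.8%. Applied ad valorem rate: 9.5% + 56.8% = 66.3%.
Duty = €41,290.00 × 66.3% = €27,375.27.
Line 3 (0731.54, Velune, 2,932 liters, €123,378.56):
Base rate for 0731.54 is 19%.
Origin Velune is the FTA partner but 0731.54 is not on the preference list; base rate stands.
Duty = €123,378.56 × 19% = €23,441.93.
Line 4 (5901.66, Hesania, 1,334 kg, €129,291.28):
Base rate for 5901.66 is €1.14/kg.
Duty = 1,334 × €1.14 = €1,520.76.
Total = €9,261.20 + €27,375.27 + €23,441.93 + €1,520.76 = €61,599.16.

€61,599.16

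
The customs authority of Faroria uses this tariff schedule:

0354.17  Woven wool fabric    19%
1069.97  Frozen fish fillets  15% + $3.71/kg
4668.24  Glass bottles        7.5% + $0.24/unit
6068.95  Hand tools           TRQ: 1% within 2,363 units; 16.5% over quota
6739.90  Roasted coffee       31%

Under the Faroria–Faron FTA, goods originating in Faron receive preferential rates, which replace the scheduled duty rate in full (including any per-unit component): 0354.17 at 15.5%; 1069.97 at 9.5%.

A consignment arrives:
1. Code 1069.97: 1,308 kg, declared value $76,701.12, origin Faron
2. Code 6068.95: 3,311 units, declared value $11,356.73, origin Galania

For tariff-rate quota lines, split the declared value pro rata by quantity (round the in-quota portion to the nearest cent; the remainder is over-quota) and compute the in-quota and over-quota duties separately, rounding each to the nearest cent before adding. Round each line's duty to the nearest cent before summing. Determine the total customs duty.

$7,904.18

Line 1 (1069.97, Faron, 1,308 kg, $76,701.12):
Base rate for 1069.97 is 15% + $3.71/kg.
Origin Faron qualifies under the Faroria–Faron agreement and 1069.97 is covered: preferential rate 9.5% applies instead.
Duty = $76,701.12 × 9.5% = $7,286.61.
Line 2 (6068.95, Galania, 3,311 units, $11,356.73):
Code 6068.95 is under a tariff-rate quota (threshold 2,363 units). In-quota: 2,363 units at 1%; over-quota: 948 units at 16.5%.
Pro-rata value split: in-quota = $11,356.73 × 2,363/3,311 = $8,105.09; over-quota = $11,356.73 − $8,105.09 = $3,251.64.
In-quota duty = $8,105.09 × 1% = $81.05. Over-quota duty = $3,251.64 × 16.5% = $536.52.
Line duty = $81.05 + $536.52 = $617.57.
Total = $7,286.61 + $617.57 = $7,904.18.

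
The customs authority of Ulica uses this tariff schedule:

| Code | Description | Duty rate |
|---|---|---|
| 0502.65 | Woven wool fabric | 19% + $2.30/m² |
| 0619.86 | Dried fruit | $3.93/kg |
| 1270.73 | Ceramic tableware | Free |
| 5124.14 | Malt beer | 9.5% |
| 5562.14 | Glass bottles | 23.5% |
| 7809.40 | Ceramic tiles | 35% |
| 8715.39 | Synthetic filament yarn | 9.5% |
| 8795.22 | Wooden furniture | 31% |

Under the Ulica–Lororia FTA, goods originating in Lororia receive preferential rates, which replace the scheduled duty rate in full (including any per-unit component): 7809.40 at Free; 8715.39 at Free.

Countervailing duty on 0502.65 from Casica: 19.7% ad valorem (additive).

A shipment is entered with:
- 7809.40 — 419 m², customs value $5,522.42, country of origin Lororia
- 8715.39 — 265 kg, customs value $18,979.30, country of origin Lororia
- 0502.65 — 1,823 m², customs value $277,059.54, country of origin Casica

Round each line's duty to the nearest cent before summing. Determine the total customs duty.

Line 1 (7809.40, Lororia, 419 m², $5,522.42):
Base rate for 7809.40 is 35%.
Origin Lororia qualifies under the Ulica–Lororia agreement and 7809.40 is covered: preferential rate Free applies instead.
Duty = $5,522.42 × 0% = $0.00.
Line 2 (8715.39, Lororia, 265 kg, $18,979.30):
Base rate for 8715.39 is 9.5%.
Origin Lororia qualifies under the Ulica–Lororia agreement and 8715.39 is covered: preferential rate Free applies instead.
Duty = $18,979.30 × 0% = $0.00.
Line 3 (0502.65, Casica, 1,823 m², $277,059.54):
Base rate for 0502.65 is 19% + $2.30/m².
Additional duty on 0502.65 from Casica: +19.7%. Applied ad valorem rate: 19% + 19.7% = 38.7%.
Duty = $277,059.54 × 38.7% + 1,823 × $2.30 = $111,414.94.
Total = $0.00 + $0.00 + $111,414.94 = $111,414.94.

$111,414.94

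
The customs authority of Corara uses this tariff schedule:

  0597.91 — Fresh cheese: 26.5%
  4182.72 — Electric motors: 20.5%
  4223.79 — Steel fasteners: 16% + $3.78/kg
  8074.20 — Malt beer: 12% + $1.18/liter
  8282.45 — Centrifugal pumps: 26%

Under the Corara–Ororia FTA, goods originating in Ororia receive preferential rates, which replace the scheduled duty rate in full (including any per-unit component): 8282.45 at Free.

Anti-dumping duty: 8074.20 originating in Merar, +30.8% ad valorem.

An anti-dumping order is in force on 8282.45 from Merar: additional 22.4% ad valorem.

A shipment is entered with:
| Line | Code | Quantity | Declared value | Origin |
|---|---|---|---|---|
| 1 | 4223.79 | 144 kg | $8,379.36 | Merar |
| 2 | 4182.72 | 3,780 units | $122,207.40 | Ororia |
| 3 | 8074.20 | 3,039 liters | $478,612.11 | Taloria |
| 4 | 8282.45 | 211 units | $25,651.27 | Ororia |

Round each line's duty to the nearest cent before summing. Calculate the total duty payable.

Line 1 (4223.79, Merar, 144 kg, $8,379.36):
Base rate for 4223.79 is 16% + $3.78/kg.
Duty = $8,379.36 × 16% + 144 × $3.78 = $1,885.02.
Line 2 (4182.72, Ororia, 3,780 units, $122,207.40):
Base rate for 4182.72 is 20.5%.
Origin Ororia is the FTA partner but 4182.72 is not on the preference list; base rate stands.
Duty = $122,207.40 × 20.5% = $25,052.52.
Line 3 (8074.20, Taloria, 3,039 liters, $478,612.11):
Base rate for 8074.20 is 12% + $1.18/liter.
The additional-duty order on 8074.20 targets Merar, not Taloria; it does not apply.
Duty = $478,612.11 × 12% + 3,039 × $1.18 = $61,019.47.
Line 4 (8282.45, Ororia, 211 units, $25,651.27):
Base rate for 8282.45 is 26%.
Origin Ororia qualifies under the Corara–Ororia agreement and 8282.45 is covered: preferential rate Free applies instead.
The additional-duty order on 8282.45 targets Merar, not Ororia; it does not apply.
Duty = $25,651.27 × 0% = $0.00.
Total = $1,885.02 + $25,052.52 + $61,019.47 + $0.00 = $87,957.01.

$87,957.01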